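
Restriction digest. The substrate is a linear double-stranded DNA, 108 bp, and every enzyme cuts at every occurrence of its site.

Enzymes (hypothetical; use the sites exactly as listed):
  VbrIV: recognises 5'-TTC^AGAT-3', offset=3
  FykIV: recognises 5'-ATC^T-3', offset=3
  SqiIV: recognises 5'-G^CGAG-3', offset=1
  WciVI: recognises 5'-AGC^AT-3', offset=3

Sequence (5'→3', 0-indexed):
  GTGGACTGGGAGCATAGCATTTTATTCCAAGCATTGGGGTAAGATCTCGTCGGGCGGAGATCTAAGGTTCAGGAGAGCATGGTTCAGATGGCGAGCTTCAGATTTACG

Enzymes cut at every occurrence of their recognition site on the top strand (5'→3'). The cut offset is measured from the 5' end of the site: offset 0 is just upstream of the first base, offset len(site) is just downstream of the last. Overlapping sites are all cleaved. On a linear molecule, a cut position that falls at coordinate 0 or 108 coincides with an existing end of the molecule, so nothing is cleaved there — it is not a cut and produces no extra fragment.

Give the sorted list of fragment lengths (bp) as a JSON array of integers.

Scan for sites:
  VbrIV (TTCAGAT, off=3): starts [82, 96] → cuts [85, 99]
  FykIV (ATCT, off=3): starts [43, 59] → cuts [46, 62]
  SqiIV (GCGAG, off=1): starts [90] → cuts [91]
  WciVI (AGCAT, off=3): starts [10, 15, 29, 75] → cuts [13, 18, 32, 78]

Pooled cuts: [13, 18, 32, 46, 62, 78, 85, 91, 99]

Fragment lengths:
  [0,13): 13 bp
  [13,18): 5 bp
  [18,32): 14 bp
  [32,46): 14 bp
  [46,62): 16 bp
  [62,78): 16 bp
  [78,85): 7 bp
  [85,91): 6 bp
  [91,99): 8 bp
  [99,108): 9 bp

[5,6,7,8,9,13,14,14,16,16]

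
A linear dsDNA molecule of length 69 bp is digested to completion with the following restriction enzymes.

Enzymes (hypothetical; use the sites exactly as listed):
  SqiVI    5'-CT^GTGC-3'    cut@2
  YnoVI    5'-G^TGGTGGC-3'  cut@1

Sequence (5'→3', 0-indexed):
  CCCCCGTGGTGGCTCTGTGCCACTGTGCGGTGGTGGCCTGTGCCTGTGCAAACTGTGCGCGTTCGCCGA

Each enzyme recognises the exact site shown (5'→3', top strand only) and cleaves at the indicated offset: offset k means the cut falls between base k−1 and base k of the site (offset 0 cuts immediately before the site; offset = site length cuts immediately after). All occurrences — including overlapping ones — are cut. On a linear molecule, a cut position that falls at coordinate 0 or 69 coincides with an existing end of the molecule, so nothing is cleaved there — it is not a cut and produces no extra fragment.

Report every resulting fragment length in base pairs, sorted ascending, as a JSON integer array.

[6,6,6,8,9,9,10,15]

Per-enzyme occurrences:
  SqiVI (CTGTGC, off=2): starts [14, 22, 37, 43, 52] → cuts [16, 24, 39, 45, 54]
  YnoVI (GTGGTGGC, off=1): starts [5, 29] → cuts [6, 30]

Pooled cuts: [6, 16, 24, 30, 39, 45, 54]

Fragment lengths:
  [0,6): 6 bp
  [6,16): 10 bp
  [16,24): 8 bp
  [24,30): 6 bp
  [30,39): 9 bp
  [39,45): 6 bp
  [45,54): 9 bp
  [54,69): 15 bp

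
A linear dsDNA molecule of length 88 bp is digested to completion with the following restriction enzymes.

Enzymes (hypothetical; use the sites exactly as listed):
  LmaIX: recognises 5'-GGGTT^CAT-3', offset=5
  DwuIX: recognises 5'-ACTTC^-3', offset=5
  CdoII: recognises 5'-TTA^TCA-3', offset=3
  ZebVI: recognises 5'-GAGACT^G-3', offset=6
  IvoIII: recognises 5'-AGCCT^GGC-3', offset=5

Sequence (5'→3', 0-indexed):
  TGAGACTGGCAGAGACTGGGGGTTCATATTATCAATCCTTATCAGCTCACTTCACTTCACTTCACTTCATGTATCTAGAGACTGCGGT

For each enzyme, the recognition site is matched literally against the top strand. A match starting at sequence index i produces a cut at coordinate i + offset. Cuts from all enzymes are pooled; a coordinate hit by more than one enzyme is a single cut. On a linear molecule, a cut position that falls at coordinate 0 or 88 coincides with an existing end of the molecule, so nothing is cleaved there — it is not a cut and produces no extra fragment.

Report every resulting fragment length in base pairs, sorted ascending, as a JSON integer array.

[5,5,5,5,7,7,7,10,10,12,15]

Site scan:
  LmaIX GGGTTCAT/5: at [19] ⇒ [24]
  DwuIX ACTTC/5: at [48, 53, 58, 63] ⇒ [53, 58, 63, 68]
  CdoII TTATCA/3: at [28, 38] ⇒ [31, 41]
  ZebVI GAGACTG/6: at [1, 11, 77] ⇒ [7, 17, 83]
  IvoIII (AGCCTGGC, off=5): no sites

Pooled cuts: [7, 17, 24, 31, 41, 53, 58, 63, 68, 83]

Fragments:
  [0,7): 7 bp
  [7,17): 10 bp
  [17,24): 7 bp
  [24,31): 7 bp
  [31,41): 10 bp
  [41,53): 12 bp
  [53,58): 5 bp
  [58,63): 5 bp
  [63,68): 5 bp
  [68,83): 15 bp
  [83,88): 5 bp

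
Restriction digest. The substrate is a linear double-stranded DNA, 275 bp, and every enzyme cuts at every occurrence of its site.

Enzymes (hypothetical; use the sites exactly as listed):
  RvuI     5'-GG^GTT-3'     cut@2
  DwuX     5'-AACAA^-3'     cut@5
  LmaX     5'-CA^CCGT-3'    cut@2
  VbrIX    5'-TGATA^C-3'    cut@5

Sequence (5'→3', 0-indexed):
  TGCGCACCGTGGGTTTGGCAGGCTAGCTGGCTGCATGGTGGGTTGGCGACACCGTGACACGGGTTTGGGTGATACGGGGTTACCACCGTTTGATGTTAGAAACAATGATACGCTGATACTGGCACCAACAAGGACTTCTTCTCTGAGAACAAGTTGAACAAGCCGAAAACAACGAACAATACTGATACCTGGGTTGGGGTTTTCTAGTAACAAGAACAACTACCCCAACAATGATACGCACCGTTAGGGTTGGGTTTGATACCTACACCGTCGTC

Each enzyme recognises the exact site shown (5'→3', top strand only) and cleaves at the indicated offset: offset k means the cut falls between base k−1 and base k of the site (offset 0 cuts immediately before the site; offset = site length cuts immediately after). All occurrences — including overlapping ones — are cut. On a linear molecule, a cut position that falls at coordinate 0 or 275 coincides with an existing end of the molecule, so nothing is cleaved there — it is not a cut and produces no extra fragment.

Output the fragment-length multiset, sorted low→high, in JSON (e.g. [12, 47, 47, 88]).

Site scan:
  RvuI (GGGTT, off=2): starts [10, 39, 60, 76, 190, 196, 246, 251] → cuts [12, 41, 62, 78, 192, 198, 248, 253]
  DwuX (AACAA, off=5): starts [100, 126, 147, 156, 167, 174, 208, 214, 226] → cuts [105, 131, 152, 161, 172, 179, 213, 219, 231]
  LmaX (CACCGT, off=2): starts [4, 49, 83, 238, 265] → cuts [6, 51, 85, 240, 267]
  VbrIX (TGATAC, off=5): starts [69, 105, 113, 182, 231, 256] → cuts [74, 110, 118, 187, 236, 261]

All cut coordinates (distinct, sorted): [6, 12, 41, 51, 62, 74, 78, 85, 105, 110, 118, 131, 152, 161, 172, 179, 187, 192, 198, 213, 219, 231, 236, 240, 248, 253, 261, 267]

Fragment lengths:
  [0,6): 6 bp
  [6,12): 6 bp
  [12,41): 29 bp
  [41,51): 10 bp
  [51,62): 11 bp
  [62,74): 12 bp
  [74,78): 4 bp
  [78,85): 7 bp
  [85,105): 20 bp
  [105,110): 5 bp
  [110,118): 8 bp
  [118,131): 13 bp
  [131,152): 21 bp
  [152,161): 9 bp
  [161,172): 11 bp
  [172,179): 7 bp
  [179,187): 8 bp
  [187,192): 5 bp
  [192,198): 6 bp
  [198,213): 15 bp
  [213,219): 6 bp
  [219,231): 12 bp
  [231,236): 5 bp
  [236,240): 4 bp
  [240,248): 8 bp
  [248,253): 5 bp
  [253,261): 8 bp
  [261,267): 6 bp
  [267,275): 8 bp

[4,4,5,5,5,5,6,6,6,6,6,7,7,8,8,8,8,8,9,10,11,11,12,12,13,15,20,21,29]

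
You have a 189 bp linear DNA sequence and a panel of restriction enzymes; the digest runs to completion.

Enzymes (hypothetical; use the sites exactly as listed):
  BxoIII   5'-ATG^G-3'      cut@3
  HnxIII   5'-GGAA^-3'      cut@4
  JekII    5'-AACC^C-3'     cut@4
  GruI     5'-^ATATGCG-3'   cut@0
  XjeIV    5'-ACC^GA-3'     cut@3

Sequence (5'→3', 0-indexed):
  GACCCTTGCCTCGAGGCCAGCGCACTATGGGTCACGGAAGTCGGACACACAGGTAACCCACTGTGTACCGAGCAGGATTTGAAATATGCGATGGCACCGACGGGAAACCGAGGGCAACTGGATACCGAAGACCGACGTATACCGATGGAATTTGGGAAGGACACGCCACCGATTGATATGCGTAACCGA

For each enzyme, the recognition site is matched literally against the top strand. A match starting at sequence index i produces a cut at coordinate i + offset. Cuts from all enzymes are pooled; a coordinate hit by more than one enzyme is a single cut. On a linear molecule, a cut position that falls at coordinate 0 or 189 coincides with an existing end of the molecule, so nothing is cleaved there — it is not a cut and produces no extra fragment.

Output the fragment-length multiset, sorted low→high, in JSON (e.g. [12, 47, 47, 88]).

[2,3,3,4,5,5,7,8,8,10,10,10,11,12,12,14,17,19,29]

Site scan:
  BxoIII (ATGG, off=3): starts [26, 90, 144] → cuts [29, 93, 147]
  HnxIII (GGAA, off=4): starts [35, 102, 146, 154] → cuts [39, 106, 150, 158]
  JekII (AACCC, off=4): starts [54] → cuts [58]
  GruI (ATATGCG, off=0): starts [83, 175] → cuts [83, 175]
  XjeIV (ACCGA, off=3): starts [66, 95, 106, 123, 130, 140, 167, 184] → cuts [69, 98, 109, 126, 133, 143, 170, 187]

Pooled cuts: [29, 39, 58, 69, 83, 93, 98, 106, 109, 126, 133, 143, 147, 150, 158, 170, 175, 187]

Fragment lengths:
  [0,29): 29 bp
  [29,39): 10 bp
  [39,58): 19 bp
  [58,69): 11 bp
  [69,83): 14 bp
  [83,93): 10 bp
  [93,98): 5 bp
  [98,106): 8 bp
  [106,109): 3 bp
  [109,126): 17 bp
  [126,133): 7 bp
  [133,143): 10 bp
  [143,147): 4 bp
  [147,150): 3 bp
  [150,158): 8 bp
  [158,170): 12 bp
  [170,175): 5 bp
  [175,187): 12 bp
  [187,189): 2 bp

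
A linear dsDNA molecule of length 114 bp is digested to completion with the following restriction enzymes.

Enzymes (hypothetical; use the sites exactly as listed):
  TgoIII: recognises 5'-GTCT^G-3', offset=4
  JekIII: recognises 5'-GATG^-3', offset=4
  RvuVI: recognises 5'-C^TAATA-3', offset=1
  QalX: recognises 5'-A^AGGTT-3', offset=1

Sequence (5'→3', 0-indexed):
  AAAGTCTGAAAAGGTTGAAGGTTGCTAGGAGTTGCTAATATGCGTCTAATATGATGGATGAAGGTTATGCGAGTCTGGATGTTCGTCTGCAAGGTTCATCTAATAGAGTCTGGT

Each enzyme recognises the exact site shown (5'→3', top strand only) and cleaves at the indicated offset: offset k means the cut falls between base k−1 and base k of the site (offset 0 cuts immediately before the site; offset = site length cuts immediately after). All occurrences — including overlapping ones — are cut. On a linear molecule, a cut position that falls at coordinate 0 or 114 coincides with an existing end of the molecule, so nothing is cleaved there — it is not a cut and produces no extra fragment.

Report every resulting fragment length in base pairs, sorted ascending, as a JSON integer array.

Per-enzyme occurrences:
  TgoIII (GTCTG, off=4): starts [3, 72, 84, 107] → cuts [7, 76, 88, 111]
  JekIII (GATG, off=4): starts [52, 56, 77] → cuts [56, 60, 81]
  RvuVI (CTAATA, off=1): starts [34, 45, 99] → cuts [35, 46, 100]
  QalX (AAGGTT, off=1): starts [10, 17, 60, 90] → cuts [11, 18, 61, 91]

All cut coordinates (distinct, sorted): [7, 11, 18, 35, 46, 56, 60, 61, 76, 81, 88, 91, 100, 111]

Fragment lengths:
  [0,7): 7 bp
  [7,11): 4 bp
  [11,18): 7 bp
  [18,35): 17 bp
  [35,46): 11 bp
  [46,56): 10 bp
  [56,60): 4 bp
  [60,61): 1 bp
  [61,76): 15 bp
  [76,81): 5 bp
  [81,88): 7 bp
  [88,91): 3 bp
  [91,100): 9 bp
  [100,111): 11 bp
  [111,114): 3 bp

[1,3,3,4,4,5,7,7,7,9,10,11,11,15,17]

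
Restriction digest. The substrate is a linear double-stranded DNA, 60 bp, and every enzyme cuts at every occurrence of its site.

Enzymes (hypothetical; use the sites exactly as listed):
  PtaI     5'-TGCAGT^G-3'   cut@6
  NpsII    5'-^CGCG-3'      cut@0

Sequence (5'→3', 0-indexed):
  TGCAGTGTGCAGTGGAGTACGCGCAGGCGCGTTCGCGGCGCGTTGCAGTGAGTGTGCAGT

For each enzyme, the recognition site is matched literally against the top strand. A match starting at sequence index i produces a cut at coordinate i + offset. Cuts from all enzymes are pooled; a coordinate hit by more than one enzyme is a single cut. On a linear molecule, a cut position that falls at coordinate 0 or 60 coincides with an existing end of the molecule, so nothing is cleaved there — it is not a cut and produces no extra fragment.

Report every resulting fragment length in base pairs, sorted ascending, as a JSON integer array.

Scan for sites:
  PtaI (TGCAGTG, off=6): starts [0, 7, 43] → cuts [6, 13, 49]
  NpsII (CGCG, off=0): starts [19, 27, 33, 38] → cuts [19, 27, 33, 38]

All cut coordinates (distinct, sorted): [6, 13, 19, 27, 33, 38, 49]

Fragment lengths:
  [0,6): 6 bp
  [6,13): 7 bp
  [13,19): 6 bp
  [19,27): 8 bp
  [27,33): 6 bp
  [33,38): 5 bp
  [38,49): 11 bp
  [49,60): 11 bp

[5,6,6,6,7,8,11,11]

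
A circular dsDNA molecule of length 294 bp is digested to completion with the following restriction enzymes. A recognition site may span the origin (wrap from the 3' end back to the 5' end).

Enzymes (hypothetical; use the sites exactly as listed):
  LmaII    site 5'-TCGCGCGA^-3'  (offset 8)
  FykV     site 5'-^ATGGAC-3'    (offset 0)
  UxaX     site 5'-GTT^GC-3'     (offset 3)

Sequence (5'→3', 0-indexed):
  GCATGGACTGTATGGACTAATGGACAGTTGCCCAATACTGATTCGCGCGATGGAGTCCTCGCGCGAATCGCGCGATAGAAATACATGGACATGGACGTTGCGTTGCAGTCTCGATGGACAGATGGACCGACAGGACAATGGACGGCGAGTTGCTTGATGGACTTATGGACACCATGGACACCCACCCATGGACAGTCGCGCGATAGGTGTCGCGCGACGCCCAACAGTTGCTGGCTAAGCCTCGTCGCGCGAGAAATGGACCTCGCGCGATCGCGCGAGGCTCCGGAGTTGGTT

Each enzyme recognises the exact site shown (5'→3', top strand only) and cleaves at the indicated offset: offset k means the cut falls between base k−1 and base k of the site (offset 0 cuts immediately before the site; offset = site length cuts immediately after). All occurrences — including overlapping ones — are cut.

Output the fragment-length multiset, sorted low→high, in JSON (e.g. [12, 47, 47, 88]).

Site scan:
  LmaII (TCGCGCGA, off=8): starts [42, 58, 67, 195, 209, 244, 262, 270] → cuts [50, 66, 75, 203, 217, 252, 270, 278]
  FykV (ATGGAC, off=0): starts [2, 11, 19, 84, 90, 113, 121, 137, 156, 164, 173, 187, 255] → cuts [2, 11, 19, 84, 90, 113, 121, 137, 156, 164, 173, 187, 255]
  UxaX (GTTGC, off=3): starts [26, 96, 101, 148, 226, 291] → cuts [0, 29, 99, 104, 151, 229]

Pooled cuts: [0, 2, 11, 19, 29, 50, 66, 75, 84, 90, 99, 104, 113, 121, 137, 151, 156, 164, 173, 187, 203, 217, 229, 252, 255, 270, 278]

Fragment lengths:
  0→2: 2 bp
  2→11: 9 bp
  11→19: 8 bp
  19→29: 10 bp
  29→50: 21 bp
  50→66: 16 bp
  66→75: 9 bp
  75→84: 9 bp
  84→90: 6 bp
  90→99: 9 bp
  99→104: 5 bp
  104→113: 9 bp
  113→121: 8 bp
  121→137: 16 bp
  137→151: 14 bp
  151→156: 5 bp
  156→164: 8 bp
  164→173: 9 bp
  173→187: 14 bp
  187→203: 16 bp
  203→217: 14 bp
  217→229: 12 bp
  229→252: 23 bp
  252→255: 3 bp
  255→270: 15 bp
  270→278: 8 bp
  278→0 (wrap): 294-278+0 = 16 bp

[2,3,5,5,6,8,8,8,8,9,9,9,9,9,9,10,12,14,14,14,15,16,16,16,16,21,23]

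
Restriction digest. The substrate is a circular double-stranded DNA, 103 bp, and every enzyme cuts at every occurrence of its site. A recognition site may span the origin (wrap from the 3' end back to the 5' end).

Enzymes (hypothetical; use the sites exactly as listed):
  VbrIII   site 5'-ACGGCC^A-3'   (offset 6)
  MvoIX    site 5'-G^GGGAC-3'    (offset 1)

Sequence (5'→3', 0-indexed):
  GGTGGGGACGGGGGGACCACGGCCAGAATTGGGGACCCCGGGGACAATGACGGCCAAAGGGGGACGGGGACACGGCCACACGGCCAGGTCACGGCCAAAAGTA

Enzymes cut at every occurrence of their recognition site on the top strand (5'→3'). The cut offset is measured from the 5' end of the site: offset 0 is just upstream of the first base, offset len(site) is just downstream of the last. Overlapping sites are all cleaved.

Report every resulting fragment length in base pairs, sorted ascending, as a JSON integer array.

[5,6,7,8,8,9,11,11,11,12,15]

Site scan:
  VbrIII ACGGCCA/6: at [18, 49, 71, 79, 90] ⇒ [24, 55, 77, 85, 96]
  MvoIX GGGGAC/1: at [3, 11, 30, 39, 59, 65] ⇒ [4, 12, 31, 40, 60, 66]

All cut coordinates (distinct, sorted): [4, 12, 24, 31, 40, 55, 60, 66, 77, 85, 96]

Fragments:
  4→12: 8 bp
  12→24: 12 bp
  24→31: 7 bp
  31→40: 9 bp
  40→55: 15 bp
  55→60: 5 bp
  60→66: 6 bp
  66→77: 11 bp
  77→85: 8 bp
  85→96: 11 bp
  96→4 (wrap): 103-96+4 = 11 bp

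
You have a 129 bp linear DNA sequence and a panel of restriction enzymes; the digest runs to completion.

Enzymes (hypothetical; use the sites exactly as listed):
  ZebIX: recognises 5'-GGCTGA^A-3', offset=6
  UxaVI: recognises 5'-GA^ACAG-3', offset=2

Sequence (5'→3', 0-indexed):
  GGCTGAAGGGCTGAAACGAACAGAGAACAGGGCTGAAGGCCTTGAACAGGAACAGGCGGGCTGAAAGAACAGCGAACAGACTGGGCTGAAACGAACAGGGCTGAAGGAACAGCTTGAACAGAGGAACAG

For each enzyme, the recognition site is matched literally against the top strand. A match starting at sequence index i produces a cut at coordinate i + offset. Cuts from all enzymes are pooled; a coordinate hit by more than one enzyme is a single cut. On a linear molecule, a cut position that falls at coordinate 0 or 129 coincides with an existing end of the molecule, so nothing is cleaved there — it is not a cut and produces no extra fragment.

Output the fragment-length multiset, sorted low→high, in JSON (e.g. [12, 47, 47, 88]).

Per-enzyme occurrences:
  ZebIX GGCTGAA/6: at [0, 8, 30, 58, 83, 98] ⇒ [6, 14, 36, 64, 89, 104]
  UxaVI GAACAG/2: at [17, 24, 43, 49, 66, 73, 92, 106, 115, 123] ⇒ [19, 26, 45, 51, 68, 75, 94, 108, 117, 125]

Pooled cuts: [6, 14, 19, 26, 36, 45, 51, 64, 68, 75, 89, 94, 104, 108, 117, 125]

Fragment lengths:
  [0,6): 6 bp
  [6,14): 8 bp
  [14,19): 5 bp
  [19,26): 7 bp
  [26,36): 10 bp
  [36,45): 9 bp
  [45,51): 6 bp
  [51,64): 13 bp
  [64,68): 4 bp
  [68,75): 7 bp
  [75,89): 14 bp
  [89,94): 5 bp
  [94,104): 10 bp
  [104,108): 4 bp
  [108,117): 9 bp
  [117,125): 8 bp
  [125,129): 4 bp

[4,4,4,5,5,6,6,7,7,8,8,9,9,10,10,13,14]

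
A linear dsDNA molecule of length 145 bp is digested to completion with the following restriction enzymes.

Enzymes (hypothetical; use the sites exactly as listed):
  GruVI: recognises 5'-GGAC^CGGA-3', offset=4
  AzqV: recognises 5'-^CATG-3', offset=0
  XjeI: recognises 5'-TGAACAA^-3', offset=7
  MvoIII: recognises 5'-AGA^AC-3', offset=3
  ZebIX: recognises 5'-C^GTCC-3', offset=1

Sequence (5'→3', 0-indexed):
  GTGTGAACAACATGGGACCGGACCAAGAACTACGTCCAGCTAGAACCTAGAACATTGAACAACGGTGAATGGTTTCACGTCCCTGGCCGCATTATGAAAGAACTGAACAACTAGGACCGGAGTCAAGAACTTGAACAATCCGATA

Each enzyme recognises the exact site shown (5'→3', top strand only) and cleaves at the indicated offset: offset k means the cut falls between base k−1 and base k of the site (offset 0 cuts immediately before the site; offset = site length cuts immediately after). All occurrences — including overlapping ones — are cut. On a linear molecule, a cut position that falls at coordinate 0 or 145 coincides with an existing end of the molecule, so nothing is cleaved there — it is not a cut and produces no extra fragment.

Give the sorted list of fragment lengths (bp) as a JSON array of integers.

Per-enzyme occurrences:
  GruVI (GGACCGGA, off=4): starts [14, 113] → cuts [18, 117]
  AzqV (CATG, off=0): starts [10] → cuts [10]
  XjeI (TGAACAA, off=7): starts [3, 55, 103, 131] → cuts [10, 62, 110, 138]
  MvoIII (AGAAC, off=3): starts [25, 41, 48, 98, 125] → cuts [28, 44, 51, 101, 128]
  ZebIX (CGTCC, off=1): starts [32, 77] → cuts [33, 78]

All cut coordinates (distinct, sorted): [10, 18, 28, 33, 44, 51, 62, 78, 101, 110, 117, 128, 138]

Fragment lengths:
  [0,10): 10 bp
  [10,18): 8 bp
  [18,28): 10 bp
  [28,33): 5 bp
  [33,44): 11 bp
  [44,51): 7 bp
  [51,62): 11 bp
  [62,78): 16 bp
  [78,101): 23 bp
  [101,110): 9 bp
  [110,117): 7 bp
  [117,128): 11 bp
  [128,138): 10 bp
  [138,145): 7 bp

[5,7,7,7,8,9,10,10,10,11,11,11,16,23]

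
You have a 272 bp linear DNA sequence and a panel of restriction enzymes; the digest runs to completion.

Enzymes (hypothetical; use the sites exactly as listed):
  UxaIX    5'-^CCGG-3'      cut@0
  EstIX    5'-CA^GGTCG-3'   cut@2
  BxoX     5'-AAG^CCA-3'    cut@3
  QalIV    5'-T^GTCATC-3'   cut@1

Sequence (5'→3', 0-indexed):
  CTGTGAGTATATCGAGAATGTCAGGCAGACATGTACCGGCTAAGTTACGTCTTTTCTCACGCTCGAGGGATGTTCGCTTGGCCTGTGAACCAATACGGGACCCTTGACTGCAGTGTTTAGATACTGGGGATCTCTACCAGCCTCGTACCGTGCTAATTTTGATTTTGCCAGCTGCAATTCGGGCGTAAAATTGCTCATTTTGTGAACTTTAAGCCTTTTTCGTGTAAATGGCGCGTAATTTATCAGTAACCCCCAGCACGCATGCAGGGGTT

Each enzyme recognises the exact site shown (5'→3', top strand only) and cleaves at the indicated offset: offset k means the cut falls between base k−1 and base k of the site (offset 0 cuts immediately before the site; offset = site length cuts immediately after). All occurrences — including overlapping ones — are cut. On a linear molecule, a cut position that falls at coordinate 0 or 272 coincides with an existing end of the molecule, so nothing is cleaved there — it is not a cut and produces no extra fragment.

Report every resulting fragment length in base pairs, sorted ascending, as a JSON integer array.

Scan for sites:
  UxaIX (CCGG, off=0): starts [35] → cuts [35]
  EstIX (CAGGTCG, off=2): no sites
  BxoX (AAGCCA, off=3): no sites
  QalIV (TGTCATC, off=1): no sites

Pooled cuts: [35]

Fragments:
  [0,35): 35 bp
  [35,272): 237 bp

[35,237]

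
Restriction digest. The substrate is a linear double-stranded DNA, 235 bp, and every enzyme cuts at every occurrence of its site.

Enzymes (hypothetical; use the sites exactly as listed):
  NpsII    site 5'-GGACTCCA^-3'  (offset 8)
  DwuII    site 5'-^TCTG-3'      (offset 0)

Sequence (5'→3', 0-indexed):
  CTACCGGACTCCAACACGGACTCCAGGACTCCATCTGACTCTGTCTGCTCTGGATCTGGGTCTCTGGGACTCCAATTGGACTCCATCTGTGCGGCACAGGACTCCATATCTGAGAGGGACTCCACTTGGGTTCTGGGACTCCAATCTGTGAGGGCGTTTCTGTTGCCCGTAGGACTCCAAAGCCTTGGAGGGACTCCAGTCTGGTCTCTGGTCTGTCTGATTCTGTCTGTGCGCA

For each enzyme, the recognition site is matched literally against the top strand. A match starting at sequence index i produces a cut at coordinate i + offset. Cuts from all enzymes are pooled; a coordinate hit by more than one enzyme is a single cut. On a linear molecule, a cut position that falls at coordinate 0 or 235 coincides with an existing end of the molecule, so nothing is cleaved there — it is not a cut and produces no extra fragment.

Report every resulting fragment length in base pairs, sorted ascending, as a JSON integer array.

[1,1,2,4,4,4,5,5,6,6,6,7,7,8,8,10,11,12,12,12,13,14,16,19,21,21]

Site scan:
  NpsII (GGACTCCA, off=8): starts [5, 17, 25, 66, 77, 98, 116, 135, 171, 190] → cuts [13, 25, 33, 74, 85, 106, 124, 143, 179, 198]
  DwuII (TCTG, off=0): starts [33, 39, 43, 48, 54, 62, 85, 108, 131, 144, 158, 199, 206, 211, 215, 221, 225] → cuts [33, 39, 43, 48, 54, 62, 85, 108, 131, 144, 158, 199, 206, 211, 215, 221, 225]

Pooled cuts: [13, 25, 33, 39, 43, 48, 54, 62, 74, 85, 106, 108, 124, 131, 143, 144, 158, 179, 198, 199, 206, 211, 215, 221, 225]

Fragment lengths:
  [0,13): 13 bp
  [13,25): 12 bp
  [25,33): 8 bp
  [33,39): 6 bp
  [39,43): 4 bp
  [43,48): 5 bp
  [48,54): 6 bp
  [54,62): 8 bp
  [62,74): 12 bp
  [74,85): 11 bp
  [85,106): 21 bp
  [106,108): 2 bp
  [108,124): 16 bp
  [124,131): 7 bp
  [131,143): 12 bp
  [143,144): 1 bp
  [144,158): 14 bp
  [158,179): 21 bp
  [179,198): 19 bp
  [198,199): 1 bp
  [199,206): 7 bp
  [206,211): 5 bp
  [211,215): 4 bp
  [215,221): 6 bp
  [221,225): 4 bp
  [225,235): 10 bp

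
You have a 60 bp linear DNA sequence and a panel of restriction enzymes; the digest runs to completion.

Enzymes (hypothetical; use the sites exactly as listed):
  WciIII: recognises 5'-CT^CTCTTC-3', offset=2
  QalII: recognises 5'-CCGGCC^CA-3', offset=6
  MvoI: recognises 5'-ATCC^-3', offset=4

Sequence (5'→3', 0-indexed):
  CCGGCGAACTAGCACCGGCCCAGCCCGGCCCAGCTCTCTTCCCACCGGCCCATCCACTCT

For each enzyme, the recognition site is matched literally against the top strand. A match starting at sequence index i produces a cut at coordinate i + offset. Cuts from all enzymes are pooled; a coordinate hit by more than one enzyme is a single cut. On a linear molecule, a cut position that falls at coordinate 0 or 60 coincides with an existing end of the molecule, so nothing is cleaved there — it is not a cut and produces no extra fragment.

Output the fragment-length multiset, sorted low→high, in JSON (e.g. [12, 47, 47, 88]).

[5,5,5,10,15,20]

Per-enzyme occurrences:
  WciIII CTCTCTTC/2: at [33] ⇒ [35]
  QalII CCGGCCCA/6: at [14, 24, 44] ⇒ [20, 30, 50]
  MvoI ATCC/4: at [51] ⇒ [55]

All cut coordinates (distinct, sorted): [20, 30, 35, 50, 55]

Fragments:
  [0,20): 20 bp
  [20,30): 10 bp
  [30,35): 5 bp
  [35,50): 15 bp
  [50,55): 5 bp
  [55,60): 5 bp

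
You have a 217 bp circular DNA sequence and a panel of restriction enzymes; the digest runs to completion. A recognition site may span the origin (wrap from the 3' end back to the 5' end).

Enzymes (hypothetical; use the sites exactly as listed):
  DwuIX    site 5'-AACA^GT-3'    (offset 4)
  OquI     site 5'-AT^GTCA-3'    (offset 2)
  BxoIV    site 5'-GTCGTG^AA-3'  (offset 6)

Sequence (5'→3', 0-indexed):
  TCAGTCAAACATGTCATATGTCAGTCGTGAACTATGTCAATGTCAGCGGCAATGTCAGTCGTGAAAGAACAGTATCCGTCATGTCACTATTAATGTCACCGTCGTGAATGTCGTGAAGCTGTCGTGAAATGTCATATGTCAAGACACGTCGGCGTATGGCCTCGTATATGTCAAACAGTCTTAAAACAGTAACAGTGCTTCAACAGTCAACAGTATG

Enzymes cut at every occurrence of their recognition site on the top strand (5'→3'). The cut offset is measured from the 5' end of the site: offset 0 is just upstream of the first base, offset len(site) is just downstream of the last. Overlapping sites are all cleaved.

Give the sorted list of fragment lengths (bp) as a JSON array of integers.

Per-enzyme occurrences:
  DwuIX AACAGT/4: at [67, 173, 184, 190, 201, 208] ⇒ [71, 177, 188, 194, 205, 212]
  OquI ATGTCA/2: at [10, 17, 33, 39, 51, 80, 92, 128, 135, 167, 214] ⇒ [12, 19, 35, 41, 53, 82, 94, 130, 137, 169, 216]
  BxoIV GTCGTGAA/6: at [23, 57, 100, 109, 120] ⇒ [29, 63, 106, 115, 126]

Pooled cuts: [12, 19, 29, 35, 41, 53, 63, 71, 82, 94, 106, 115, 126, 130, 137, 169, 177, 188, 194, 205, 212, 216]

Fragments:
  12→19: 7 bp
  19→29: 10 bp
  29→35: 6 bp
  35→41: 6 bp
  41→53: 12 bp
  53→63: 10 bp
  63→71: 8 bp
  71→82: 11 bp
  82→94: 12 bp
  94→106: 12 bp
  106→115: 9 bp
  115→126: 11 bp
  126→130: 4 bp
  130→137: 7 bp
  137→169: 32 bp
  169→177: 8 bp
  177→188: 11 bp
  188→194: 6 bp
  194→205: 11 bp
  205→212: 7 bp
  212→216: 4 bp
  216→12 (wrap): 217-216+12 = 13 bp

[4,4,6,6,6,7,7,7,8,8,9,10,10,11,11,11,11,12,12,12,13,32]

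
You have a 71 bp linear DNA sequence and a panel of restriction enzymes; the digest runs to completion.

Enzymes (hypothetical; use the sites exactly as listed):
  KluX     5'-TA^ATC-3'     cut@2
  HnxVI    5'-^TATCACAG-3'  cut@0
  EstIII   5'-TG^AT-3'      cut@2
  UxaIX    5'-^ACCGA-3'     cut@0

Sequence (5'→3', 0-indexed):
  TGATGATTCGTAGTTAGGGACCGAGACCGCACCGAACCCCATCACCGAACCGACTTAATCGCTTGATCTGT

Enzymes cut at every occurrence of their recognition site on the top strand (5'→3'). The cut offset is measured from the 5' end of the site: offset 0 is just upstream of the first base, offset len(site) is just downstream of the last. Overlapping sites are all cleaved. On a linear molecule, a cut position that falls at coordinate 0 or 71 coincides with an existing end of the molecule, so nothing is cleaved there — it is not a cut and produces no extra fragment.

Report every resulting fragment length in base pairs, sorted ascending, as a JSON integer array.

Scan for sites:
  KluX TAATC/2: at [55] ⇒ [57]
  HnxVI (TATCACAG, off=0): no sites
  EstIII TGAT/2: at [0, 3, 63] ⇒ [2, 5, 65]
  UxaIX ACCGA/0: at [19, 30, 43, 48] ⇒ [19, 30, 43, 48]

All cut coordinates (distinct, sorted): [2, 5, 19, 30, 43, 48, 57, 65]

Fragments:
  [0,2): 2 bp
  [2,5): 3 bp
  [5,19): 14 bp
  [19,30): 11 bp
  [30,43): 13 bp
  [43,48): 5 bp
  [48,57): 9 bp
  [57,65): 8 bp
  [65,71): 6 bp

[2,3,5,6,8,9,11,13,14]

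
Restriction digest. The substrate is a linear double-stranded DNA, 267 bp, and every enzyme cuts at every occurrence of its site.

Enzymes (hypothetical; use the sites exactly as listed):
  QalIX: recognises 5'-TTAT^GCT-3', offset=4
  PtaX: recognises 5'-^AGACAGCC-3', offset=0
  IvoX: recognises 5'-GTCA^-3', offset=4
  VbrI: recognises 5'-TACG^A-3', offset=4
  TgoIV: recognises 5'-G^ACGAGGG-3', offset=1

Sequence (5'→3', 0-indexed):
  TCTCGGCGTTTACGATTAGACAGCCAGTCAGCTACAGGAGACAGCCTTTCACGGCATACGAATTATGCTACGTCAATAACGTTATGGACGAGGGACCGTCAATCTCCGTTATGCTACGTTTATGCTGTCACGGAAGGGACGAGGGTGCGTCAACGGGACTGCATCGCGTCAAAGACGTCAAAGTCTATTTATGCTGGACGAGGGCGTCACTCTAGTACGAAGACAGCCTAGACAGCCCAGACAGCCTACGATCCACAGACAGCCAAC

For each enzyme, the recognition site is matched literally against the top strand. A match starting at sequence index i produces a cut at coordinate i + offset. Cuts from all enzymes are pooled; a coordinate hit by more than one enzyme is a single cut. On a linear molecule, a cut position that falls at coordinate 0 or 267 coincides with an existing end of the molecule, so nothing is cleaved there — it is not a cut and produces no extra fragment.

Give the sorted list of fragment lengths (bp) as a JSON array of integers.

Site scan:
  QalIX (TTATGCT, off=4): starts [62, 108, 119, 188] → cuts [66, 112, 123, 192]
  PtaX (AGACAGCC, off=0): starts [17, 38, 220, 229, 238, 256] → cuts [17, 38, 220, 229, 238, 256]
  IvoX (GTCA, off=4): starts [26, 71, 97, 126, 148, 167, 176, 205] → cuts [30, 75, 101, 130, 152, 171, 180, 209]
  VbrI (TACGA, off=4): starts [10, 56, 215, 246] → cuts [14, 60, 219, 250]
  TgoIV (GACGAGGG, off=1): starts [86, 137, 196] → cuts [87, 138, 197]

Pooled cuts: [14, 17, 30, 38, 60, 66, 75, 87, 101, 112, 123, 130, 138, 152, 171, 180, 192, 197, 209, 219, 220, 229, 238, 250, 256]

Fragment lengths:
  [0,14): 14 bp
  [14,17): 3 bp
  [17,30): 13 bp
  [30,38): 8 bp
  [38,60): 22 bp
  [60,66): 6 bp
  [66,75): 9 bp
  [75,87): 12 bp
  [87,101): 14 bp
  [101,112): 11 bp
  [112,123): 11 bp
  [123,130): 7 bp
  [130,138): 8 bp
  [138,152): 14 bp
  [152,171): 19 bp
  [171,180): 9 bp
  [180,192): 12 bp
  [192,197): 5 bp
  [197,209): 12 bp
  [209,219): 10 bp
  [219,220): 1 bp
  [220,229): 9 bp
  [229,238): 9 bp
  [238,250): 12 bp
  [250,256): 6 bp
  [256,267): 11 bp

[1,3,5,6,6,7,8,8,9,9,9,9,10,11,11,11,12,12,12,12,13,14,14,14,19,22]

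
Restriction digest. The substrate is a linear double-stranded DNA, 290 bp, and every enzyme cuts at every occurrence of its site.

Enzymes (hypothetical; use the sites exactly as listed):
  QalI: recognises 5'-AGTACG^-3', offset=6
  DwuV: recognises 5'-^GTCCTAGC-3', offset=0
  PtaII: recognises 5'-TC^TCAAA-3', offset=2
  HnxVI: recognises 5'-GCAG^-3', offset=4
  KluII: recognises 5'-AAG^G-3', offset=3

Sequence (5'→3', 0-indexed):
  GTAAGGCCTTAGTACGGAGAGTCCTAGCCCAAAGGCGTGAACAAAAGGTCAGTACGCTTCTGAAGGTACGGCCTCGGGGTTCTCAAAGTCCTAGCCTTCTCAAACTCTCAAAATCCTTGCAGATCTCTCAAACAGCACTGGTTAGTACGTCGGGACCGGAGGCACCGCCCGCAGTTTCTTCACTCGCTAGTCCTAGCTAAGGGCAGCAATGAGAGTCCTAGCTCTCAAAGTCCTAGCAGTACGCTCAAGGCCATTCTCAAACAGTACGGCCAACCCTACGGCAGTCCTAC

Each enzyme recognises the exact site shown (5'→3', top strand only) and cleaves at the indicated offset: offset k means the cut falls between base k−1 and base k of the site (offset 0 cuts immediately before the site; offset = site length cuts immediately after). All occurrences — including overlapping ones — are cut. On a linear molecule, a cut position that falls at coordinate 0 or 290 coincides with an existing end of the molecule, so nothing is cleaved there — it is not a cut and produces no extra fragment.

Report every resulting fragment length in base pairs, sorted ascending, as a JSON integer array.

[4,4,5,5,5,5,5,6,6,7,8,8,9,9,10,10,11,12,12,12,13,14,15,15,16,17,22,25]

Site scan:
  QalI (AGTACG, off=6): starts [10, 50, 143, 237, 262] → cuts [16, 56, 149, 243, 268]
  DwuV (GTCCTAGC, off=0): starts [20, 87, 189, 214, 229] → cuts [20, 87, 189, 214, 229]
  PtaII (TCTCAAA, off=2): starts [80, 97, 105, 125, 222, 254] → cuts [82, 99, 107, 127, 224, 256]
  HnxVI (GCAG, off=4): starts [118, 170, 202, 235, 280] → cuts [122, 174, 206, 239, 284]
  KluII (AAGG, off=3): starts [2, 31, 44, 62, 198, 246] → cuts [5, 34, 47, 65, 201, 249]

Pooled cuts: [5, 16, 20, 34, 47, 56, 65, 82, 87, 99, 107, 122, 127, 149, 174, 189, 201, 206, 214, 224, 229, 239, 243, 249, 256, 268, 284]

Fragment lengths:
  [0,5): 5 bp
  [5,16): 11 bp
  [16,20): 4 bp
  [20,34): 14 bp
  [34,47): 13 bp
  [47,56): 9 bp
  [56,65): 9 bp
  [65,82): 17 bp
  [82,87): 5 bp
  [87,99): 12 bp
  [99,107): 8 bp
  [107,122): 15 bp
  [122,127): 5 bp
  [127,149): 22 bp
  [149,174): 25 bp
  [174,189): 15 bp
  [189,201): 12 bp
  [201,206): 5 bp
  [206,214): 8 bp
  [214,224): 10 bp
  [224,229): 5 bp
  [229,239): 10 bp
  [239,243): 4 bp
  [243,249): 6 bp
  [249,256): 7 bp
  [256,268): 12 bp
  [268,284): 16 bp
  [284,290): 6 bp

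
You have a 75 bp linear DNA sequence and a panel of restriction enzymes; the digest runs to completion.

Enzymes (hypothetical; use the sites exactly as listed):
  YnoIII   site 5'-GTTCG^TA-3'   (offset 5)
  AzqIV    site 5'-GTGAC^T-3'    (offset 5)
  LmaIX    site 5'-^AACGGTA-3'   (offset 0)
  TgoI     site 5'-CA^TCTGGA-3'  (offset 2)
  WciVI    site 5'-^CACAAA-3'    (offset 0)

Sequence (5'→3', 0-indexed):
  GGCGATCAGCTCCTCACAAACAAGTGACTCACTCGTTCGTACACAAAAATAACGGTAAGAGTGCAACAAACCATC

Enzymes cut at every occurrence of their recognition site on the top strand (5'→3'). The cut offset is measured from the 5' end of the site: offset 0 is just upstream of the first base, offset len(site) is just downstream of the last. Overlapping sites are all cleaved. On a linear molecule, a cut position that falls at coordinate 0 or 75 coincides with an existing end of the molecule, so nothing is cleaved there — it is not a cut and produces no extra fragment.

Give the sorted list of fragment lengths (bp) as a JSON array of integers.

[2,9,11,14,14,25]

Per-enzyme occurrences:
  YnoIII GTTCGTA/5: at [34] ⇒ [39]
  AzqIV GTGACT/5: at [23] ⇒ [28]
  LmaIX AACGGTA/0: at [50] ⇒ [50]
  TgoI (CATCTGGA, off=2): no sites
  WciVI CACAAA/0: at [14, 41] ⇒ [14, 41]

All cut coordinates (distinct, sorted): [14, 28, 39, 41, 50]

Fragment lengths:
  [0,14): 14 bp
  [14,28): 14 bp
  [28,39): 11 bp
  [39,41): 2 bp
  [41,50): 9 bp
  [50,75): 25 bp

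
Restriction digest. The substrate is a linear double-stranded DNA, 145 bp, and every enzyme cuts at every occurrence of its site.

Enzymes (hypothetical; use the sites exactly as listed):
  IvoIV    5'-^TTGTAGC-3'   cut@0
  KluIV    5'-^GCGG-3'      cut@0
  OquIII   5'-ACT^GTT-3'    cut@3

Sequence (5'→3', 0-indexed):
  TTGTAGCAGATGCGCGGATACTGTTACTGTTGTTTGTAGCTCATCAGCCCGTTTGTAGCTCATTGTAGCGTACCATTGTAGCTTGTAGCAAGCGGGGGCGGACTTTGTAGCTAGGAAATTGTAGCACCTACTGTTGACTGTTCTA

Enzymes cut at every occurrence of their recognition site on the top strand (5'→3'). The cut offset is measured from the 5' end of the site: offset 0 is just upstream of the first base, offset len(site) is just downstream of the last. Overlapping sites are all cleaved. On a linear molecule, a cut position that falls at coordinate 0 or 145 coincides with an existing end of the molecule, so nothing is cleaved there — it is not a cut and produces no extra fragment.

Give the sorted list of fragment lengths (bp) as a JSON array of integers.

[5,6,6,6,7,7,7,9,9,10,13,13,14,14,19]

Per-enzyme occurrences:
  IvoIV TTGTAGC/0: at [0, 33, 52, 62, 75, 82, 104, 118] ⇒ [33, 52, 62, 75, 82, 104, 118] (position 0 is a terminus of the linear molecule — no cut)
  KluIV GCGG/0: at [13, 91, 97] ⇒ [13, 91, 97]
  OquIII ACTGTT/3: at [19, 25, 129, 136] ⇒ [22, 28, 132, 139]

All cut coordinates (distinct, sorted): [13, 22, 28, 33, 52, 62, 75, 82, 91, 97, 104, 118, 132, 139]

Fragments:
  [0,13): 13 bp
  [13,22): 9 bp
  [22,28): 6 bp
  [28,33): 5 bp
  [33,52): 19 bp
  [52,62): 10 bp
  [62,75): 13 bp
  [75,82): 7 bp
  [82,91): 9 bp
  [91,97): 6 bp
  [97,104): 7 bp
  [104,118): 14 bp
  [118,132): 14 bp
  [132,139): 7 bp
  [139,145): 6 bp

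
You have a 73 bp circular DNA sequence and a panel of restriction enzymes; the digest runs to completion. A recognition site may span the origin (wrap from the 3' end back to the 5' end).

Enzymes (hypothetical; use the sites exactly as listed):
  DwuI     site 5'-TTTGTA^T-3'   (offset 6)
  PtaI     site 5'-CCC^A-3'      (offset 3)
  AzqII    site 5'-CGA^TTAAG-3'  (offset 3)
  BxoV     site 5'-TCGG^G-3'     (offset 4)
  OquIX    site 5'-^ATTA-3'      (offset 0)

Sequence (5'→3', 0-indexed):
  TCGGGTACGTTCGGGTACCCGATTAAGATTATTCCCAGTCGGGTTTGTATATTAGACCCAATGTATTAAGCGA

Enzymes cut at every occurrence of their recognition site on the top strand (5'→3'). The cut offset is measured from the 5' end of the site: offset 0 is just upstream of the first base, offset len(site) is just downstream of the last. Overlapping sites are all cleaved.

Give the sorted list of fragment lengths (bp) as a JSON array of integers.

[1,1,5,5,6,7,7,9,9,10,13]

Scan for sites:
  DwuI TTTGTAT/6: at [43] ⇒ [49]
  PtaI CCCA/3: at [33, 56] ⇒ [36, 59]
  AzqII CGATTAAG/3: at [19] ⇒ [22]
  BxoV TCGGG/4: at [0, 10, 38] ⇒ [4, 14, 42]
  OquIX ATTA/0: at [21, 27, 50, 64] ⇒ [21, 27, 50, 64]

Pooled cuts: [4, 14, 21, 22, 27, 36, 42, 49, 50, 59, 64]

Fragment lengths:
  4→14: 10 bp
  14→21: 7 bp
  21→22: 1 bp
  22→27: 5 bp
  27→36: 9 bp
  36→42: 6 bp
  42→49: 7 bp
  49→50: 1 bp
  50→59: 9 bp
  59→64: 5 bp
  64→4 (wrap): 73-64+4 = 13 bp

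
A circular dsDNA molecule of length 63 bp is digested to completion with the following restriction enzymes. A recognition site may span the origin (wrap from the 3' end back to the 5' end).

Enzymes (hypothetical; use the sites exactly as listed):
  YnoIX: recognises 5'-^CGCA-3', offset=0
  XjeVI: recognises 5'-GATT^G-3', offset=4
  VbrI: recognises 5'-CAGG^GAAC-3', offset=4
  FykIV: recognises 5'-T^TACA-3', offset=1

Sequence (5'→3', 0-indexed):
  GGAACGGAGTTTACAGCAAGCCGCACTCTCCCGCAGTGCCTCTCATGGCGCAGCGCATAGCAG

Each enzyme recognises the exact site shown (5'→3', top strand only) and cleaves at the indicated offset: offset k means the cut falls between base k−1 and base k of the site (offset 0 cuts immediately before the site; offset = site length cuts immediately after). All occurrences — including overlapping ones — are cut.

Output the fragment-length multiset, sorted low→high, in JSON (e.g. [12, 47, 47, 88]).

Per-enzyme occurrences:
  YnoIX CGCA/0: at [21, 31, 48, 53] ⇒ [21, 31, 48, 53]
  XjeVI (GATTG, off=4): no sites
  VbrI CAGGGAAC/4: at [60] ⇒ [1]
  FykIV TTACA/1: at [10] ⇒ [11]

Pooled cuts: [1, 11, 21, 31, 48, 53]

Fragment lengths:
  1→11: 10 bp
  11→21: 10 bp
  21→31: 10 bp
  31→48: 17 bp
  48→53: 5 bp
  53→1 (wrap): 63-53+1 = 11 bp

[5,10,10,10,11,17]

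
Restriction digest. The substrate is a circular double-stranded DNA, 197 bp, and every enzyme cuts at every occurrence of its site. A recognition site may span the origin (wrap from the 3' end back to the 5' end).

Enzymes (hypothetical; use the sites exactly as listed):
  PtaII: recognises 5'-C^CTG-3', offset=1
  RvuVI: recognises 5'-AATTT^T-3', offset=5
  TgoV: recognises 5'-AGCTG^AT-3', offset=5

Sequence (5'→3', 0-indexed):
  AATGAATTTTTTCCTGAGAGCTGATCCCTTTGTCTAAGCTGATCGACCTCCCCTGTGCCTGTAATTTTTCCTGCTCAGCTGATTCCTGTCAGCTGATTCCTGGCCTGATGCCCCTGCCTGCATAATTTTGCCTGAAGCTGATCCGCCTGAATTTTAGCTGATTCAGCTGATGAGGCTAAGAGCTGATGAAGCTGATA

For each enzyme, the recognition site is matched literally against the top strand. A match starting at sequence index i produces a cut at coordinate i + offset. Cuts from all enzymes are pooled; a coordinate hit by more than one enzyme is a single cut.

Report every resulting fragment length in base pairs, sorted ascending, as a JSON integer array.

Per-enzyme occurrences:
  PtaII (CCTG, off=1): starts [12, 51, 57, 69, 84, 98, 103, 112, 116, 130, 145] → cuts [13, 52, 58, 70, 85, 99, 104, 113, 117, 131, 146]
  RvuVI (AATTTT, off=5): starts [4, 62, 123, 149] → cuts [9, 67, 128, 154]
  TgoV (AGCTGAT, off=5): starts [18, 36, 76, 90, 135, 155, 164, 180, 189] → cuts [23, 41, 81, 95, 140, 160, 169, 185, 194]

All cut coordinates (distinct, sorted): [9, 13, 23, 41, 52, 58, 67, 70, 81, 85, 95, 99, 104, 113, 117, 128, 131, 140, 146, 154, 160, 169, 185, 194]

Fragments:
  9→13: 4 bp
  13→23: 10 bp
  23→41: 18 bp
  41→52: 11 bp
  52→58: 6 bp
  58→67: 9 bp
  67→70: 3 bp
  70→81: 11 bp
  81→85: 4 bp
  85→95: 10 bp
  95→99: 4 bp
  99→104: 5 bp
  104→113: 9 bp
  113→117: 4 bp
  117→128: 11 bp
  128→131: 3 bp
  131→140: 9 bp
  140→146: 6 bp
  146→154: 8 bp
  154→160: 6 bp
  160→169: 9 bp
  169→185: 16 bp
  185→194: 9 bp
  194→9 (wrap): 197-194+9 = 12 bp

[3,3,4,4,4,4,5,6,6,6,8,9,9,9,9,9,10,10,11,11,11,12,16,18]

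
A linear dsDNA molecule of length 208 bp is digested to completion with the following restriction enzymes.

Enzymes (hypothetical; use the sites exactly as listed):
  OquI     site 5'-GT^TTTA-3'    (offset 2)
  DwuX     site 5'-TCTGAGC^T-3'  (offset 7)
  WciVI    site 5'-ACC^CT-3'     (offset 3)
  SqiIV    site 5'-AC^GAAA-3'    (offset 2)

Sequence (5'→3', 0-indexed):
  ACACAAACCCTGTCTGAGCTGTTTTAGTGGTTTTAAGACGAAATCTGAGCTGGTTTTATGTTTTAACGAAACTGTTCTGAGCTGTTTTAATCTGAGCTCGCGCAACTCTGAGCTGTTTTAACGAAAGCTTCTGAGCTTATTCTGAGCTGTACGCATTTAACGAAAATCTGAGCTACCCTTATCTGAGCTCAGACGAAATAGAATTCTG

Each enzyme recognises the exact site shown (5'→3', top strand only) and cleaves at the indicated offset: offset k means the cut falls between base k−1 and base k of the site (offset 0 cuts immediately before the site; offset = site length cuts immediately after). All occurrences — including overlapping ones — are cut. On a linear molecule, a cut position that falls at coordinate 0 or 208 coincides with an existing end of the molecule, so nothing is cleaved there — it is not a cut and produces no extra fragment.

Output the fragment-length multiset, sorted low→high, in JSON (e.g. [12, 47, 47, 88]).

[3,3,3,4,4,6,6,6,7,8,9,9,10,11,11,11,12,12,14,14,14,15,16]

Site scan:
  OquI (GTTTTA, off=2): starts [20, 29, 52, 59, 83, 114] → cuts [22, 31, 54, 61, 85, 116]
  DwuX (TCTGAGCT, off=7): starts [12, 43, 75, 90, 106, 129, 140, 166, 181] → cuts [19, 50, 82, 97, 113, 136, 147, 173, 188]
  WciVI (ACCCT, off=3): starts [6, 174] → cuts [9, 177]
  SqiIV (ACGAAA, off=2): starts [37, 65, 120, 159, 192] → cuts [39, 67, 122, 161, 194]

All cut coordinates (distinct, sorted): [9, 19, 22, 31, 39, 50, 54, 61, 67, 82, 85, 97, 113, 116, 122, 136, 147, 161, 173, 177, 188, 194]

Fragment lengths:
  [0,9): 9 bp
  [9,19): 10 bp
  [19,22): 3 bp
  [22,31): 9 bp
  [31,39): 8 bp
  [39,50): 11 bp
  [50,54): 4 bp
  [54,61): 7 bp
  [61,67): 6 bp
  [67,82): 15 bp
  [82,85): 3 bp
  [85,97): 12 bp
  [97,113): 16 bp
  [113,116): 3 bp
  [116,122): 6 bp
  [122,136): 14 bp
  [136,147): 11 bp
  [147,161): 14 bp
  [161,173): 12 bp
  [173,177): 4 bp
  [177,188): 11 bp
  [188,194): 6 bp
  [194,208): 14 bp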